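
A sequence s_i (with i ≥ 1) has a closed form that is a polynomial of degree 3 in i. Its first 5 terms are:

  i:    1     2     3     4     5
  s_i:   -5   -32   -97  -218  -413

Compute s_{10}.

1st diffs: -27, -65, -121, -195.
2nd diffs: -38, -56, -74.
3rd diffs: -18, -18 (constant).
So s_i = -3i^3 - i^2 - 3i + 2.
Evaluating at i = 10 gives s_{10} = -3128.

-3128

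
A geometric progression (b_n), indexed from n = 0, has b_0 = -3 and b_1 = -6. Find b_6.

-192

Common ratio r = 2.
b_n = (-3)·2^(n-0).
b_6 = (-3)·2^6 = -192.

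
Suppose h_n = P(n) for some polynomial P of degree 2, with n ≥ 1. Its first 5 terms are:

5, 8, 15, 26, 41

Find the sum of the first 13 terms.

1st diffs: 3, 7, 11, 15.
2nd diffs: 4, 4, 4 (constant).
Newton forward-difference form: h_n = 5 + 3·C(n-1,1) + 4·C(n-1,2).
Continuing: …, 60, 83, 110, 141, …, h_{13} = 305.
Summing n = 1..13 (13 terms) gives 1443.

1443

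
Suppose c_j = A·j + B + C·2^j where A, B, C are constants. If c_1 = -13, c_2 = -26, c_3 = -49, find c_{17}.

The three given values yield: A + B + 2C = -13; 2A + B + 4C = -26; 3A + B + 8C = -49.
Subtracting the first from the second: A + 2C = -13.
Subtracting the second from the third: A + 4C = -23.
Solving: C = -5, A = -3, then B = 0.
Hence c_{17} = -3·17 + 0 + (-5)·131072 = -655411.

-655411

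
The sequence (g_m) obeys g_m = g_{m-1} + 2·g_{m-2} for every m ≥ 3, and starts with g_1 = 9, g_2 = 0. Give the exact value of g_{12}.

6138

Step forward from the initial values:
g_3 = 18; g_4 = 18; g_5 = 54; g_6 = 90; g_7 = 198; g_8 = 378; g_9 = 774; g_{10} = 1530; g_{11} = 3078; g_{12} = 6138.
(Characteristic roots are 2 and -1.)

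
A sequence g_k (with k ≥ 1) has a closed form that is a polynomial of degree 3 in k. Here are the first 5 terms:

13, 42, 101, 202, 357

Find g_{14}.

6162

1st diffs: 29, 59, 101, 155.
2nd diffs: 30, 42, 54.
3rd diffs: 12, 12 (constant).
So g_k = 2k^3 + 3k^2 + 6k + 2.
Evaluating at k = 14 gives g_{14} = 6162.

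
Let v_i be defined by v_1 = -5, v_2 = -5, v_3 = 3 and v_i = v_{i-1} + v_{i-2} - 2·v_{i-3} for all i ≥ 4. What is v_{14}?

Iterate the recurrence:
v_4 = 8  v_5 = 21  v_6 = 23  …  v_{11} = -83  v_{12} = -121  v_{13} = -92  v_{14} = -47.

-47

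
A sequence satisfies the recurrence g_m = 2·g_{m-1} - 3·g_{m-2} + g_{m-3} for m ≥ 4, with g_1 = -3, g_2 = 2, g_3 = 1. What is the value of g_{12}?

-127

g_4 = -7; g_5 = -15; g_6 = -8; g_7 = 22; g_8 = 53; g_9 = 32; g_{10} = -73; g_{11} = -189; g_{12} = -127.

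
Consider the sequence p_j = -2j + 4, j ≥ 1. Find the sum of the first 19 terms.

-304

Over j = 1..19: Σj = 190.
Total = (-2)·190 + (4)·19 = -304.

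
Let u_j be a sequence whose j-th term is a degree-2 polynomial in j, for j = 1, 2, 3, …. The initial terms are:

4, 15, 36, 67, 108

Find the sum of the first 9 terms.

1st diffs: 11, 21, 31, 41.
2nd diffs: 10, 10, 10 (constant).
Newton forward-difference form: u_j = 4 + 11·C(j-1,1) + 10·C(j-1,2).
Continuing: 159, 220, 291, 372.
Summing j = 1..9 (9 terms) gives 1272.

1272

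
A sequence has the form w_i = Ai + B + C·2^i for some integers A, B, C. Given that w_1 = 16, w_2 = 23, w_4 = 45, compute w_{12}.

4165

The three given values yield: A + B + 2C = 16; 2A + B + 4C = 23; 4A + B + 16C = 45.
Subtracting the first from the second: A + 2C = 7.
Subtracting the second from the third: 2A + 12C = 22.
Solving: C = 1, A = 5, then B = 9.
Therefore w_{12} = 60 + 9 + 1·4096 = 4165.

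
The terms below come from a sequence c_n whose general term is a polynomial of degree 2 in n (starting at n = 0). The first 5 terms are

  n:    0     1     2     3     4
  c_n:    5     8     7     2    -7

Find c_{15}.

1st diffs: 3, -1, -5, -9.
2nd diffs: -4, -4, -4 (constant).
Newton forward-difference form: c_n = 5 + 3·C(n,1) + (-4)·C(n,2).
At n = 15: n = 15, so c_{15} = 5 + 45 - 420 = -370.

-370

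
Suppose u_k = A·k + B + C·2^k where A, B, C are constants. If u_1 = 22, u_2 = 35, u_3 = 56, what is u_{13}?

32842

At k = 1, 2, 3: A + B + 2C = 22; 2A + B + 4C = 35; 3A + B + 8C = 56.
Subtracting the first from the second: A + 2C = 13.
Subtracting the second from the third: A + 4C = 21.
Solving: C = 4, A = 5, then B = 9.
Therefore u_{13} = 65 + 9 + 4·8192 = 32842.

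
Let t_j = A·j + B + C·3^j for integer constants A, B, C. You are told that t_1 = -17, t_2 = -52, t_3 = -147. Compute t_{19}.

-5811307427

At j = 1, 2, 3: A + B + 3C = -17; 2A + B + 9C = -52; 3A + B + 27C = -147.
Subtracting the first from the second: A + 6C = -35.
Subtracting the second from the third: A + 18C = -95.
Solving: C = -5, A = -5, then B = 3.
So t_j = -5·j + 3 + (-5)·3^j; at j=19 this is -5811307427.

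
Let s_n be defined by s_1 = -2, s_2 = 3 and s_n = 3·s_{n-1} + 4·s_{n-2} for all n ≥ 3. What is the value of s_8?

s_3 = 1; s_4 = 15; s_5 = 49; s_6 = 207; s_7 = 817; s_8 = 3279.
(Characteristic roots are 4 and -1.)

3279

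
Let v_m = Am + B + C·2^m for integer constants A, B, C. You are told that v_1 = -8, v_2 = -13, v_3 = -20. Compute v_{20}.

-1048639

Plug in m = 1, 2, 3: A + B + 2C = -8; 2A + B + 4C = -13; 3A + B + 8C = -20.
Subtracting the first from the second: A + 2C = -5.
Subtracting the second from the third: A + 4C = -7.
Solving: C = -1, A = -3, then B = -3.
Hence v_{20} = -3·20 + (-3) + (-1)·1048576 = -1048639.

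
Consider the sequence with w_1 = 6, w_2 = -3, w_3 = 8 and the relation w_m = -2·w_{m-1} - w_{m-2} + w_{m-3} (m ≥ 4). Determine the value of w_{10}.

48

Iterate the recurrence:
w_4 = -7, w_5 = 3, w_6 = 9, w_7 = -28, w_8 = 50, w_9 = -63, w_{10} = 48.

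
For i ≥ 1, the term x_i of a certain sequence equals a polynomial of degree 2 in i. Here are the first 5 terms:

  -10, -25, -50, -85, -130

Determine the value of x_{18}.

1st diffs: -15, -25, -35, -45.
2nd diffs: -10, -10, -10 (constant).
Newton forward-difference form: x_i = -10 + (-15)·C(i-1,1) + (-10)·C(i-1,2).
At i = 18: i-1 = 17, so x_{18} = -10 - 255 - 1360 = -1625.

-1625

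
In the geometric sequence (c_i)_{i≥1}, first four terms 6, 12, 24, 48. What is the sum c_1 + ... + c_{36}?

Common ratio r = 2.
c_i = 6·2^(i-1).
S = 6·(2^36 - 1)/(2 - 1) = 6·(68719476736 - 1)/(1) = 412316860410.

412316860410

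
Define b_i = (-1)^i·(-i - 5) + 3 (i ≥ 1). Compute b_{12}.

(-1)^12 = 1; -i - 5 at i=12 is -17; so b_{12} = -14.

-14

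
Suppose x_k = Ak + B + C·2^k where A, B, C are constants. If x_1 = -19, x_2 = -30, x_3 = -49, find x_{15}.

The three given values yield: A + B + 2C = -19; 2A + B + 4C = -30; 3A + B + 8C = -49.
Subtracting the first from the second: A + 2C = -11.
Subtracting the second from the third: A + 4C = -19.
Solving: C = -4, A = -3, then B = -8.
So x_k = -3·k + (-8) + (-4)·2^k; at k=15 this is -131125.

-131125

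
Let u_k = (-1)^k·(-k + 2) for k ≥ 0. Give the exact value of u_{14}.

(-1)^14 = 1; -k + 2 at k=14 is -12; so u_{14} = -12.

-12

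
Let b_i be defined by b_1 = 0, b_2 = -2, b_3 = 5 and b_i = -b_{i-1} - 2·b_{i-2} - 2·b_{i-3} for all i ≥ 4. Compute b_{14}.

Iterate the recurrence:
b_4 = -1;  b_5 = -5;  b_6 = -3;  …;  b_{11} = 55;  b_{12} = 9;  b_{13} = -105;  b_{14} = -23.

-23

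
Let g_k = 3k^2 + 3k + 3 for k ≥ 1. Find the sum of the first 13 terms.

Over k = 1..13: Σk = 91, Σk² = 819.
Total = (3)·819 + (3)·91 + (3)·13 = 2769.

2769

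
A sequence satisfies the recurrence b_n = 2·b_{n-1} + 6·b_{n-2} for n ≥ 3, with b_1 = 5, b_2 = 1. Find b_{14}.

Step forward from the initial values:
b_3 = 32  b_4 = 70  b_5 = 332  …  b_{11} = 723968  b_{12} = 2636896  b_{13} = 9617600  b_{14} = 35056576.

35056576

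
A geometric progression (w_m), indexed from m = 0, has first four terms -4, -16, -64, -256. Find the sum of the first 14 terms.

-357913940

Common ratio r = 4.
w_m = (-4)·4^(m-0).
S = (-4)·(4^14 - 1)/(4 - 1) = (-4)·(268435456 - 1)/(3) = -357913940.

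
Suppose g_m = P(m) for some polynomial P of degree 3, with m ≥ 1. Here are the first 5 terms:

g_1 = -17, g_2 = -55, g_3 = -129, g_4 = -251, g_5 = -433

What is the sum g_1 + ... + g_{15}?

1st diffs: -38, -74, -122, -182.
2nd diffs: -36, -48, -60.
3rd diffs: -12, -12 (constant).
Newton forward-difference form: g_m = -17 + (-38)·C(m-1,1) + (-36)·C(m-1,2) + (-12)·C(m-1,3).
Continuing: …, -687, -1025, -1459, -2001, …, g_{15} = -8193.
Summing m = 1..15 (15 terms) gives -37005.

-37005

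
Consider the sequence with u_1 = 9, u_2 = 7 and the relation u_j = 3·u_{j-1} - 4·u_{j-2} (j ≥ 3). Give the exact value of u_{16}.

113687

Step forward from the initial values:
u_3 = -15, u_4 = -73, u_5 = -159, …, u_{13} = -40671, u_{14} = -74873, u_{15} = -61935, u_{16} = 113687.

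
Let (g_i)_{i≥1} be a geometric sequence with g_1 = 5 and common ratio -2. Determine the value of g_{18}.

g_i = 5·(-2)^(i-1).
g_{18} = 5·(-2)^17 = -655360.

-655360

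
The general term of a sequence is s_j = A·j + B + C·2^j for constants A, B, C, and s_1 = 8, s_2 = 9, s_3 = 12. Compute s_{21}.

Plug in j = 1, 2, 3: A + B + 2C = 8; 2A + B + 4C = 9; 3A + B + 8C = 12.
Subtracting the first from the second: A + 2C = 1.
Subtracting the second from the third: A + 4C = 3.
Solving: C = 1, A = -1, then B = 7.
Hence s_{21} = -1·21 + 7 + 1·2097152 = 2097138.

2097138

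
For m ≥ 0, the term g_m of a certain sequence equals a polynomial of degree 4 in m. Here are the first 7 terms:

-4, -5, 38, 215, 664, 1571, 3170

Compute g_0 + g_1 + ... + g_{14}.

1st diffs: -1, 43, 177, 449, 907, 1599.
2nd diffs: 44, 134, 272, 458, 692.
3rd diffs: 90, 138, 186, 234.
4th diffs: 48, 48, 48 (constant).
So g_m = 2m^4 + 3m^3 - m^2 - 5m - 4.
Continuing: …, 5743, 9620, 15179, 22846, …, g_{14} = 84794.
Summing m = 0..14 (15 terms) gives 286849.

286849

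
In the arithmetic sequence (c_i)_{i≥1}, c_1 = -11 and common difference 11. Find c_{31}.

c_i = -11 + (i - 1)·11.
c_{31} = -11 + 30·11 = 319.

319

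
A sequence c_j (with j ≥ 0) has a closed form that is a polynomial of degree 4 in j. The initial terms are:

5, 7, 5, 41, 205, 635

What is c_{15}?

84245

1st diffs: 2, -2, 36, 164, 430.
2nd diffs: -4, 38, 128, 266.
3rd diffs: 42, 90, 138.
4th diffs: 48, 48 (constant).
Newton forward-difference form: c_j = 5 + 2·C(j,1) + (-4)·C(j,2) + 42·C(j,3) + 48·C(j,4).
At j = 15: j = 15, so c_{15} = 5 + 30 - 420 + 19110 + 65520 = 84245.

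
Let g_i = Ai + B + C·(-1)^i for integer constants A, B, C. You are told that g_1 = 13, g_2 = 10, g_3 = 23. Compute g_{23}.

The three given values yield: A + B - C = 13; 2A + B + C = 10; 3A + B - C = 23.
Subtracting the first from the second: A + 2C = -3.
Subtracting the second from the third: A - 2C = 13.
Solving: C = -4, A = 5, then B = 4.
Hence g_{23} = 5·23 + 4 + (-4)·(-1) = 123.

123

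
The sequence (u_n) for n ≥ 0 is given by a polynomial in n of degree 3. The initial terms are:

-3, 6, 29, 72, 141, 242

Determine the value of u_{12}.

1st diffs: 9, 23, 43, 69, 101.
2nd diffs: 14, 20, 26, 32.
3rd diffs: 6, 6, 6 (constant).
So u_n = n^3 + 4n^2 + 4n - 3.
Evaluating at n = 12 gives u_{12} = 2349.

2349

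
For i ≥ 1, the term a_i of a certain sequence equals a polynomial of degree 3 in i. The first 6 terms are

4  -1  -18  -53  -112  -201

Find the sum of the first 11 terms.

1st diffs: -5, -17, -35, -59, -89.
2nd diffs: -12, -18, -24, -30.
3rd diffs: -6, -6, -6 (constant).
So a_i = -i^3 + 2i + 3.
Continuing: …, -326, -493, -708, -977, …, a_{11} = -1306.
Summing i = 1..11 (11 terms) gives -4191.

-4191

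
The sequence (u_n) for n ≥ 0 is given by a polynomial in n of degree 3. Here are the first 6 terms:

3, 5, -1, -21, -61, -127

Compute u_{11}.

1st diffs: 2, -6, -20, -40, -66.
2nd diffs: -8, -14, -20, -26.
3rd diffs: -6, -6, -6 (constant).
So u_n = -n^3 - n^2 + 4n + 3.
Evaluating at n = 11 gives u_{11} = -1405.

-1405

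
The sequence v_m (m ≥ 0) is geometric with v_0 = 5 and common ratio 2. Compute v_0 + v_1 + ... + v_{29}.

v_m = 5·2^(m-0).
S = 5·(2^30 - 1)/(2 - 1) = 5·(1073741824 - 1)/(1) = 5368709115.

5368709115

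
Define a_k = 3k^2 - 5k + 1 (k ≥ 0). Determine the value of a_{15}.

a_{15} = 3·15^2 - 5·15 + 1 = 601.

601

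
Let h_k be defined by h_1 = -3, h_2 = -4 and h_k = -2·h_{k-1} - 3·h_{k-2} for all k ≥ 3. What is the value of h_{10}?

-796

Applying the relation repeatedly:
h_3 = 17, h_4 = -22, h_5 = -7, h_6 = 80, h_7 = -139, h_8 = 38, h_9 = 341, h_{10} = -796.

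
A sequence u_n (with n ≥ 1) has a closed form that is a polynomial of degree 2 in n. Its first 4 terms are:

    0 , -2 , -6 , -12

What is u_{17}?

1st diffs: -2, -4, -6.
2nd diffs: -2, -2 (constant).
Newton forward-difference form: u_n = (-2)·C(n-1,1) + (-2)·C(n-1,2).
At n = 17: n-1 = 16, so u_{17} = -32 - 240 = -272.

-272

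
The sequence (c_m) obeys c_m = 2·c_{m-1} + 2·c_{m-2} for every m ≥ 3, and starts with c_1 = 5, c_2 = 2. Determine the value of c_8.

Applying the relation repeatedly:
c_3 = 14;  c_4 = 32;  c_5 = 92;  c_6 = 248;  c_7 = 680;  c_8 = 1856.

1856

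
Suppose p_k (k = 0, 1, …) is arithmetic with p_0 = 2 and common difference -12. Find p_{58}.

-694

p_k = 2 + (k - 0)·(-12).
p_{58} = 2 + 58·(-12) = -694.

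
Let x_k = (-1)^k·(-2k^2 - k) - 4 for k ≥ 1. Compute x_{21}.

899

(-1)^21 = -1; -2k^2 - k at k=21 is -903; so x_{21} = 899.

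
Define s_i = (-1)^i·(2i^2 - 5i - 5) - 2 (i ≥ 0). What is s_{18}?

(-1)^18 = 1; 2i^2 - 5i - 5 at i=18 is 553; so s_{18} = 551.

551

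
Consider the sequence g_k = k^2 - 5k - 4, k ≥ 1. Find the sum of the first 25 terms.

3800

Over k = 1..25: Σk = 325, Σk² = 5525.
Total = (1)·5525 + (-5)·325 + (-4)·25 = 3800.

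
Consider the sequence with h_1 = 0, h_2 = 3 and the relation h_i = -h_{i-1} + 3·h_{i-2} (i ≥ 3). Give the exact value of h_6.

57

h_3 = -3;  h_4 = 12;  h_5 = -21;  h_6 = 57.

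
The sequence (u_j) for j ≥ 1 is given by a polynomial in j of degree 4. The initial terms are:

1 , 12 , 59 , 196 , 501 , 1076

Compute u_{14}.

1st diffs: 11, 47, 137, 305, 575.
2nd diffs: 36, 90, 168, 270.
3rd diffs: 54, 78, 102.
4th diffs: 24, 24 (constant).
Newton forward-difference form: u_j = 1 + 11·C(j-1,1) + 36·C(j-1,2) + 54·C(j-1,3) + 24·C(j-1,4).
At j = 14: j-1 = 13, so u_{14} = 1 + 143 + 2808 + 15444 + 17160 = 35556.

35556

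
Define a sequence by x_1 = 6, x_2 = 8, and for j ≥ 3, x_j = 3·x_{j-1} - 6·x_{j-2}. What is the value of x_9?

3564

Iterate the recurrence:
x_3 = -12  x_4 = -84  x_5 = -180  x_6 = -36  x_7 = 972  x_8 = 3132  x_9 = 3564.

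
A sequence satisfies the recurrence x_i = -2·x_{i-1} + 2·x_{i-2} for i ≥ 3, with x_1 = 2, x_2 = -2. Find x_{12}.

Step forward from the initial values:
x_3 = 8; x_4 = -20; x_5 = 56; x_6 = -152; x_7 = 416; x_8 = -1136; x_9 = 3104; x_{10} = -8480; x_{11} = 23168; x_{12} = -63296.

-63296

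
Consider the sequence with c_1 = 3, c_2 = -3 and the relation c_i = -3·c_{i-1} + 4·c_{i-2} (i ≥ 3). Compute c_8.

Compute successive terms:
c_3 = 21, c_4 = -75, c_5 = 309, c_6 = -1227, c_7 = 4917, c_8 = -19659.
(Characteristic roots are 1 and -4.)

-19659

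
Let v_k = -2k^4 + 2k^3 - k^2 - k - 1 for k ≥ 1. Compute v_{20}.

v_{20} = -2·20^4 + 2·20^3 - 1·20^2 - 1·20 - 1 = -304421.

-304421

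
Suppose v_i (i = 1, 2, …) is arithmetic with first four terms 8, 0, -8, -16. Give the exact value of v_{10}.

-64

Common difference d = -8.
v_i = 8 + (i - 1)·(-8).
v_{10} = 8 + 9·(-8) = -64.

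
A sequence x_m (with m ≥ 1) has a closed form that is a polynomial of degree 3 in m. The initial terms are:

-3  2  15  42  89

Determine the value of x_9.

597

1st diffs: 5, 13, 27, 47.
2nd diffs: 8, 14, 20.
3rd diffs: 6, 6 (constant).
Newton forward-difference form: x_m = -3 + 5·C(m-1,1) + 8·C(m-1,2) + 6·C(m-1,3).
At m = 9: m-1 = 8, so x_9 = -3 + 40 + 224 + 336 = 597.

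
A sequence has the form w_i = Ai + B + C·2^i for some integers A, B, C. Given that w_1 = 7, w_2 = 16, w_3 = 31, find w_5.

109

At i = 1, 2, 3: A + B + 2C = 7; 2A + B + 4C = 16; 3A + B + 8C = 31.
Subtracting the first from the second: A + 2C = 9.
Subtracting the second from the third: A + 4C = 15.
Solving: C = 3, A = 3, then B = -2.
So w_i = 3·i + (-2) + 3·2^i; at i=5 this is 109.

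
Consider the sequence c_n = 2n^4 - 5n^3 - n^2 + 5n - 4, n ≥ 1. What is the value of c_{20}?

279696

c_{20} = 2·20^4 - 5·20^3 - 1·20^2 + 5·20 - 4 = 279696.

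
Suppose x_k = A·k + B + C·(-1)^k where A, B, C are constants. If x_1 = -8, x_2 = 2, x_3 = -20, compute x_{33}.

Write the equations: A + B - C = -8; 2A + B + C = 2; 3A + B - C = -20.
Subtracting the first from the second: A + 2C = 10.
Subtracting the second from the third: A - 2C = -22.
Solving: C = 8, A = -6, then B = 6.
Hence x_{33} = -6·33 + 6 + 8·(-1) = -200.

-200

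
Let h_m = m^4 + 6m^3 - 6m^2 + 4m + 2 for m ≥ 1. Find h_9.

10487

h_9 = 1·9^4 + 6·9^3 - 6·9^2 + 4·9 + 2 = 10487.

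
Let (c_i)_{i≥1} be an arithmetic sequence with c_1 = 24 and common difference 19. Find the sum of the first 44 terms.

19030

c_i = 24 + (i - 1)·19.
c_{44} = 841; S = 44·(24 + 841)/2 = 19030.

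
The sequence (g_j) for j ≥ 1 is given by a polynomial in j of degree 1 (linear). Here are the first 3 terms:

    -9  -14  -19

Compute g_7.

1st diffs: -5, -5 (constant).
So g_j = -5j - 4.
Evaluating at j = 7 gives g_7 = -39.

-39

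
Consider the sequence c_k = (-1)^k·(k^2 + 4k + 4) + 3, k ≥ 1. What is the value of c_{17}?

-358

(-1)^17 = -1; k^2 + 4k + 4 at k=17 is 361; so c_{17} = -358.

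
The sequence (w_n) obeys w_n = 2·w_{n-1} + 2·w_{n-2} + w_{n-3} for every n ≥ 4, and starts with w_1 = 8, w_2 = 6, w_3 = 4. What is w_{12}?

w_4 = 28  w_5 = 70  w_6 = 200  w_7 = 568  w_8 = 1606  w_9 = 4548  w_{10} = 12876  w_{11} = 36454  w_{12} = 103208.

103208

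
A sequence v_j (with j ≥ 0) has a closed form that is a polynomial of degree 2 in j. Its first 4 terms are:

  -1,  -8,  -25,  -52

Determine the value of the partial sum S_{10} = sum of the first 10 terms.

1st diffs: -7, -17, -27.
2nd diffs: -10, -10 (constant).
So v_j = -5j^2 - 2j - 1.
Continuing: …, -89, -136, -193, -260, …, v_9 = -424.
Summing j = 0..9 (10 terms) gives -1525.

-1525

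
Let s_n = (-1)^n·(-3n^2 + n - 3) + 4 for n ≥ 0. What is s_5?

77

(-1)^5 = -1; -3n^2 + n - 3 at n=5 is -73; so s_5 = 77.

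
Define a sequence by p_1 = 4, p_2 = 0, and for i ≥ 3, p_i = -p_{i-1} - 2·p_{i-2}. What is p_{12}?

-88

Compute successive terms:
p_3 = -8, p_4 = 8, p_5 = 8, p_6 = -24, p_7 = 8, p_8 = 40, p_9 = -56, p_{10} = -24, p_{11} = 136, p_{12} = -88.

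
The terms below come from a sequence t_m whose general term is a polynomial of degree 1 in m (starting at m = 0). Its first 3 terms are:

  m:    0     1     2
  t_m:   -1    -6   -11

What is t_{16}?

1st diffs: -5, -5 (constant).
So t_m = -5m - 1.
Evaluating at m = 16 gives t_{16} = -81.

-81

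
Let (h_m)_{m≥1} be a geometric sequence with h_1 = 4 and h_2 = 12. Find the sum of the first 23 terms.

188286357652

Common ratio r = 3.
h_m = 4·3^(m-1).
S = 4·(3^23 - 1)/(3 - 1) = 4·(94143178827 - 1)/(2) = 188286357652.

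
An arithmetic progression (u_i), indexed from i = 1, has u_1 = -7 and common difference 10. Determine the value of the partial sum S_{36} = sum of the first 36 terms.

6048

u_i = -7 + (i - 1)·10.
u_{36} = 343; S = 36·(-7 + 343)/2 = 6048.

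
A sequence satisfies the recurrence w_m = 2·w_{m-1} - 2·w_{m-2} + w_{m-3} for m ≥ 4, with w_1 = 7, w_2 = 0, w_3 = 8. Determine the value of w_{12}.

22

Compute successive terms:
w_4 = 23, w_5 = 30, w_6 = 22, w_7 = 7, w_8 = 0, w_9 = 8, w_{10} = 23, w_{11} = 30, w_{12} = 22.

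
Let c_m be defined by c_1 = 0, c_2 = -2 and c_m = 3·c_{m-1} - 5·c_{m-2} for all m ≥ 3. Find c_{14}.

41758

Step forward from the initial values:
c_3 = -6; c_4 = -8; c_5 = 6; …; c_{11} = -3306; c_{12} = -1958; c_{13} = 10656; c_{14} = 41758.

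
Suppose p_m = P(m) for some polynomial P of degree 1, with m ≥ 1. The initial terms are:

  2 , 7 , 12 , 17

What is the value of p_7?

1st diffs: 5, 5, 5 (constant).
So p_m = 5m - 3.
Evaluating at m = 7 gives p_7 = 32.

32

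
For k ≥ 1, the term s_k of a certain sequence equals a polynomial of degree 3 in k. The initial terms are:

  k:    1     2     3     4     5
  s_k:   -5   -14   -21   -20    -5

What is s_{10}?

1st diffs: -9, -7, 1, 15.
2nd diffs: 2, 8, 14.
3rd diffs: 6, 6 (constant).
So s_k = k^3 - 5k^2 - k.
Evaluating at k = 10 gives s_{10} = 490.

490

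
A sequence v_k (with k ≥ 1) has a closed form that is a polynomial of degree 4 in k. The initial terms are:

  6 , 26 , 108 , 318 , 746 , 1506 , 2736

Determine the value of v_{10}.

1st diffs: 20, 82, 210, 428, 760, 1230.
2nd diffs: 62, 128, 218, 332, 470.
3rd diffs: 66, 90, 114, 138.
4th diffs: 24, 24, 24 (constant).
Newton forward-difference form: v_k = 6 + 20·C(k-1,1) + 62·C(k-1,2) + 66·C(k-1,3) + 24·C(k-1,4).
At k = 10: k-1 = 9, so v_{10} = 6 + 180 + 2232 + 5544 + 3024 = 10986.

10986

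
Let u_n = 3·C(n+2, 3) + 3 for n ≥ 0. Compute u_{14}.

1683

C(16, 3) = 560, so u_{14} = 1683.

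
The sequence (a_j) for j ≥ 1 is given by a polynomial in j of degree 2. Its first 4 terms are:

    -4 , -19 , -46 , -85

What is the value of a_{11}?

-694

1st diffs: -15, -27, -39.
2nd diffs: -12, -12 (constant).
Newton forward-difference form: a_j = -4 + (-15)·C(j-1,1) + (-12)·C(j-1,2).
At j = 11: j-1 = 10, so a_{11} = -4 - 150 - 540 = -694.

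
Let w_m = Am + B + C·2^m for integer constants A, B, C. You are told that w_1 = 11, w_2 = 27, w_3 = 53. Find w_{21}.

10485881

The three given values yield: A + B + 2C = 11; 2A + B + 4C = 27; 3A + B + 8C = 53.
Subtracting the first from the second: A + 2C = 16.
Subtracting the second from the third: A + 4C = 26.
Solving: C = 5, A = 6, then B = -5.
Hence w_{21} = 6·21 + (-5) + 5·2097152 = 10485881.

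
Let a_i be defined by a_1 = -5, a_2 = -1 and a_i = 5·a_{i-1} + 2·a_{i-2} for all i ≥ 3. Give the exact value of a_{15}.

Iterate the recurrence:
a_3 = -15, a_4 = -77, a_5 = -415, …, a_{12} = -53588157, a_{13} = -287890655, a_{14} = -1546629589, a_{15} = -8308929255.

-8308929255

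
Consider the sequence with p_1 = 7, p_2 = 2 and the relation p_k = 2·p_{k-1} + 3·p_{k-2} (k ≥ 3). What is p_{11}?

132865

Step forward from the initial values:
p_3 = 25; p_4 = 56; p_5 = 187; p_6 = 542; p_7 = 1645; p_8 = 4916; p_9 = 14767; p_{10} = 44282; p_{11} = 132865.
(Characteristic roots are 3 and -1.)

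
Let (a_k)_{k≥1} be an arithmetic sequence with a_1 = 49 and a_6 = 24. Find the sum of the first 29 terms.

Common difference d = (24 - 49) / (6 - 1) = -5.
a_k = 49 + (k - 1)·(-5).
a_{29} = -91; S = 29·(49 + (-91))/2 = -609.

-609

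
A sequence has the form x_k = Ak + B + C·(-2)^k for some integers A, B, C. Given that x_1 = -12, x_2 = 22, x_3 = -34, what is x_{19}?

At k = 1, 2, 3: A + B - 2C = -12; 2A + B + 4C = 22; 3A + B - 8C = -34.
Subtracting the first from the second: A + 6C = 34.
Subtracting the second from the third: A - 12C = -56.
Solving: C = 5, A = 4, then B = -6.
Hence x_{19} = 4·19 + (-6) + 5·(-524288) = -2621370.

-2621370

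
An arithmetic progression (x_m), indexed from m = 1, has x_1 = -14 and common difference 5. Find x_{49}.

226

x_m = -14 + (m - 1)·5.
x_{49} = -14 + 48·5 = 226.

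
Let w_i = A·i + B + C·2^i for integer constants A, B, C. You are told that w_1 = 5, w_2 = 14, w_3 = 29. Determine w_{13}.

24611

At i = 1, 2, 3: A + B + 2C = 5; 2A + B + 4C = 14; 3A + B + 8C = 29.
Subtracting the first from the second: A + 2C = 9.
Subtracting the second from the third: A + 4C = 15.
Solving: C = 3, A = 3, then B = -4.
Therefore w_{13} = 39 + (-4) + 3·8192 = 24611.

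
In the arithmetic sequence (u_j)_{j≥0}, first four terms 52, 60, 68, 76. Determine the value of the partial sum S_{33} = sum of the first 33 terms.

5940

Common difference d = 8.
u_j = 52 + (j - 0)·8.
u_{32} = 308; S = 33·(52 + 308)/2 = 5940.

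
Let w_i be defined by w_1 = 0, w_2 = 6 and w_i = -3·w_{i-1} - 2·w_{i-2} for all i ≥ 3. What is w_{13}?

Compute successive terms:
w_3 = -18  w_4 = 42  w_5 = -90  …  w_{10} = 3066  w_{11} = -6138  w_{12} = 12282  w_{13} = -24570.
(Characteristic roots are -1 and -2.)

-24570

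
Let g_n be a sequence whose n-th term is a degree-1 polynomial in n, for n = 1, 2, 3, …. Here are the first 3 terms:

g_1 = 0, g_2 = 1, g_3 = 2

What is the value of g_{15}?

14

1st diffs: 1, 1 (constant).
So g_n = n - 1.
Evaluating at n = 15 gives g_{15} = 14.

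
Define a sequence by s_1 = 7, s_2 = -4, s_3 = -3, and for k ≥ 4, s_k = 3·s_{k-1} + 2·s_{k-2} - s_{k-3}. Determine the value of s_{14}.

-5852187

Step forward from the initial values:
s_4 = -24; s_5 = -74; s_6 = -267; …; s_{11} = -137568; s_{12} = -480234; s_{13} = -1676429; s_{14} = -5852187.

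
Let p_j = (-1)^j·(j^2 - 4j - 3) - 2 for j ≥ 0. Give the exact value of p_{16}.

(-1)^16 = 1; j^2 - 4j - 3 at j=16 is 189; so p_{16} = 187.

187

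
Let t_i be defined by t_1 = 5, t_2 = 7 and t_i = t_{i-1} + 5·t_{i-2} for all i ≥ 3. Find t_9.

12992

Step forward from the initial values:
t_3 = 32;  t_4 = 67;  t_5 = 227;  t_6 = 562;  t_7 = 1697;  t_8 = 4507;  t_9 = 12992.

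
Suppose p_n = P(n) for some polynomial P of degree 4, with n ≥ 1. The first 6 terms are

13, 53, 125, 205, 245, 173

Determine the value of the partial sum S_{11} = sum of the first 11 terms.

1st diffs: 40, 72, 80, 40, -72.
2nd diffs: 32, 8, -40, -112.
3rd diffs: -24, -48, -72.
4th diffs: -24, -24 (constant).
So p_n = -n^4 + 6n^3 + 5n^2 - 2n + 5.
Continuing: …, -107, -715, -1795, -3515, …, p_{11} = -6067.
Summing n = 1..11 (11 terms) gives -11385.

-11385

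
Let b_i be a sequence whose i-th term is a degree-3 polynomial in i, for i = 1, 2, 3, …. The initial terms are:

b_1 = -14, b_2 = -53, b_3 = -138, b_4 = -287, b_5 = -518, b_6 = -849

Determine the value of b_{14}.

1st diffs: -39, -85, -149, -231, -331.
2nd diffs: -46, -64, -82, -100.
3rd diffs: -18, -18, -18 (constant).
Newton forward-difference form: b_i = -14 + (-39)·C(i-1,1) + (-46)·C(i-1,2) + (-18)·C(i-1,3).
At i = 14: i-1 = 13, so b_{14} = -14 - 507 - 3588 - 5148 = -9257.

-9257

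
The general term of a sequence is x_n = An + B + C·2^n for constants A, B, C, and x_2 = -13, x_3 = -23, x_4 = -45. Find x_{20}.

At n = 2, 3, 4: 2A + B + 4C = -13; 3A + B + 8C = -23; 4A + B + 16C = -45.
Subtracting the first from the second: A + 4C = -10.
Subtracting the second from the third: A + 8C = -22.
Solving: C = -3, A = 2, then B = -5.
Therefore x_{20} = 40 + (-5) + (-3)·1048576 = -3145693.

-3145693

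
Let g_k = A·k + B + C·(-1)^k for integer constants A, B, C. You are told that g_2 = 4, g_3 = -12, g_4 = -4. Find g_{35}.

-140

Write the equations: 2A + B + C = 4; 3A + B - C = -12; 4A + B + C = -4.
Subtracting the first from the second: A - 2C = -16.
Subtracting the second from the third: A + 2C = 8.
Solving: C = 6, A = -4, then B = 6.
So g_k = -4·k + 6 + 6·(-1)^k; at k=35 this is -140.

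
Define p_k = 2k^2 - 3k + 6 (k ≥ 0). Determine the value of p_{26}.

1280

p_{26} = 2·26^2 - 3·26 + 6 = 1280.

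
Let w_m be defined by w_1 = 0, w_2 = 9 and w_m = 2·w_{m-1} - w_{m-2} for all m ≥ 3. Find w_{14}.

Applying the relation repeatedly:
w_3 = 18; w_4 = 27; w_5 = 36; …; w_{11} = 90; w_{12} = 99; w_{13} = 108; w_{14} = 117.
(Characteristic roots are 1 and 1.)

117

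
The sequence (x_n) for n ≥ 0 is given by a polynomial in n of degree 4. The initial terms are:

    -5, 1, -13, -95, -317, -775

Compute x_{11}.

1st diffs: 6, -14, -82, -222, -458.
2nd diffs: -20, -68, -140, -236.
3rd diffs: -48, -72, -96.
4th diffs: -24, -24 (constant).
Newton forward-difference form: x_n = -5 + 6·C(n,1) + (-20)·C(n,2) + (-48)·C(n,3) + (-24)·C(n,4).
At n = 11: n = 11, so x_{11} = -5 + 66 - 1100 - 7920 - 7920 = -16879.

-16879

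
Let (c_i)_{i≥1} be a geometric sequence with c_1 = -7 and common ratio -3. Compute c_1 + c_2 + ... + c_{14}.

8370194

c_i = (-7)·(-3)^(i-1).
S = (-7)·((-3)^14 - 1)/(-3 - 1) = (-7)·(4782969 - 1)/(-4) = 8370194.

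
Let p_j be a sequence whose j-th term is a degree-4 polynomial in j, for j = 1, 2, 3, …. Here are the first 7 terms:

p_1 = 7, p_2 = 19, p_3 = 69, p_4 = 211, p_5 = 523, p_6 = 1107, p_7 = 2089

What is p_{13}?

1st diffs: 12, 50, 142, 312, 584, 982.
2nd diffs: 38, 92, 170, 272, 398.
3rd diffs: 54, 78, 102, 126.
4th diffs: 24, 24, 24 (constant).
So p_j = j^4 - j^3 + 4j + 3.
Evaluating at j = 13 gives p_{13} = 26419.

26419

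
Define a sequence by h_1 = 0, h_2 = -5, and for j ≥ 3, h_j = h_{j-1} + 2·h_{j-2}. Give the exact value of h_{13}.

Applying the relation repeatedly:
h_3 = -5, h_4 = -15, h_5 = -25, …, h_{10} = -855, h_{11} = -1705, h_{12} = -3415, h_{13} = -6825.
(Characteristic roots are 2 and -1.)

-6825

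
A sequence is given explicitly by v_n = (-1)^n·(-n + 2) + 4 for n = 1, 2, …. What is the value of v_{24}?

(-1)^24 = 1; -n + 2 at n=24 is -22; so v_{24} = -18.

-18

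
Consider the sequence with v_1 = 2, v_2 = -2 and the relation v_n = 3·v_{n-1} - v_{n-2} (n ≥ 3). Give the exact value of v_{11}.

Compute successive terms:
v_3 = -8, v_4 = -22, v_5 = -58, v_6 = -152, v_7 = -398, v_8 = -1042, v_9 = -2728, v_{10} = -7142, v_{11} = -18698.

-18698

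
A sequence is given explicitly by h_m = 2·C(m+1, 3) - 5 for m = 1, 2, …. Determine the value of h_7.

107

C(8, 3) = 56, so h_7 = 107.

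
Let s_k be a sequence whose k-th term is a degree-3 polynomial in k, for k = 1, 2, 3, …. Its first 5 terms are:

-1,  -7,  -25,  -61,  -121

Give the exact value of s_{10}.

-991

1st diffs: -6, -18, -36, -60.
2nd diffs: -12, -18, -24.
3rd diffs: -6, -6 (constant).
Newton forward-difference form: s_k = -1 + (-6)·C(k-1,1) + (-12)·C(k-1,2) + (-6)·C(k-1,3).
At k = 10: k-1 = 9, so s_{10} = -1 - 54 - 432 - 504 = -991.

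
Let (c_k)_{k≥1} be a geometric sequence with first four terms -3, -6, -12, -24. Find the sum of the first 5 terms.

-93

Common ratio r = 2.
c_k = (-3)·2^(k-1).
S = (-3)·(2^5 - 1)/(2 - 1) = (-3)·(32 - 1)/(1) = -93.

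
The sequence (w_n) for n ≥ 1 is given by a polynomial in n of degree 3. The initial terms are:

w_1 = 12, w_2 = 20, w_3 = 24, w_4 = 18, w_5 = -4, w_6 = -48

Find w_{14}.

-1912

1st diffs: 8, 4, -6, -22, -44.
2nd diffs: -4, -10, -16, -22.
3rd diffs: -6, -6, -6 (constant).
Newton forward-difference form: w_n = 12 + 8·C(n-1,1) + (-4)·C(n-1,2) + (-6)·C(n-1,3).
At n = 14: n-1 = 13, so w_{14} = 12 + 104 - 312 - 1716 = -1912.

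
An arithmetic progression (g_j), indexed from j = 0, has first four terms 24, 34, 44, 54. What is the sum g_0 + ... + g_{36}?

7548

Common difference d = 10.
g_j = 24 + (j - 0)·10.
g_{36} = 384; S = 37·(24 + 384)/2 = 7548.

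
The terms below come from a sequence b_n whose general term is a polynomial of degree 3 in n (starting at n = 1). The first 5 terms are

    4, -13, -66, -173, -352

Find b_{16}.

-12221

1st diffs: -17, -53, -107, -179.
2nd diffs: -36, -54, -72.
3rd diffs: -18, -18 (constant).
Newton forward-difference form: b_n = 4 + (-17)·C(n-1,1) + (-36)·C(n-1,2) + (-18)·C(n-1,3).
At n = 16: n-1 = 15, so b_{16} = 4 - 255 - 3780 - 8190 = -12221.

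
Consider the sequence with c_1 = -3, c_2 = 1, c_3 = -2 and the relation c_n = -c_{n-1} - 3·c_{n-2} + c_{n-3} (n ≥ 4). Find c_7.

Compute successive terms:
c_4 = -4; c_5 = 11; c_6 = -1; c_7 = -36.

-36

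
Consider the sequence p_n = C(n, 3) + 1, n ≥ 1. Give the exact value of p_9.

C(9, 3) = 84, so p_9 = 85.

85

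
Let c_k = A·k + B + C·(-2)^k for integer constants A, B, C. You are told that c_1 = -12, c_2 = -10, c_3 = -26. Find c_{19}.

Plug in k = 1, 2, 3: A + B - 2C = -12; 2A + B + 4C = -10; 3A + B - 8C = -26.
Subtracting the first from the second: A + 6C = 2.
Subtracting the second from the third: A - 12C = -16.
Solving: C = 1, A = -4, then B = -6.
So c_k = -4·k + (-6) + 1·(-2)^k; at k=19 this is -524370.

-524370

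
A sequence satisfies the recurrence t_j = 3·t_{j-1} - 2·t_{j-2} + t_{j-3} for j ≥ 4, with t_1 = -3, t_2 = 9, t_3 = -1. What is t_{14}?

Iterate the recurrence:
t_4 = -24, t_5 = -61, t_6 = -136, …, t_{11} = -9046, t_{12} = -21029, t_{13} = -48886, t_{14} = -113646.

-113646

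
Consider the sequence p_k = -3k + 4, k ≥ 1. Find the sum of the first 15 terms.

Over k = 1..15: Σk = 120.
Total = (-3)·120 + (4)·15 = -300.

-300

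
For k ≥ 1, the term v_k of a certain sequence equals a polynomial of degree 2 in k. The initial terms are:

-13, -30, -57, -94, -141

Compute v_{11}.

1st diffs: -17, -27, -37, -47.
2nd diffs: -10, -10, -10 (constant).
Newton forward-difference form: v_k = -13 + (-17)·C(k-1,1) + (-10)·C(k-1,2).
At k = 11: k-1 = 10, so v_{11} = -13 - 170 - 450 = -633.

-633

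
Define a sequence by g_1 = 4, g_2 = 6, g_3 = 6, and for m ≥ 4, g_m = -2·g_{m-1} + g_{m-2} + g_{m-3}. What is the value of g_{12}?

Iterate the recurrence:
g_4 = -2  g_5 = 16  g_6 = -28  g_7 = 70  g_8 = -152  g_9 = 346  g_{10} = -774  g_{11} = 1742  g_{12} = -3912.

-3912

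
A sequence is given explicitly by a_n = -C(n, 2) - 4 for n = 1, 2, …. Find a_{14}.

-95

C(14, 2) = 91, so a_{14} = -95.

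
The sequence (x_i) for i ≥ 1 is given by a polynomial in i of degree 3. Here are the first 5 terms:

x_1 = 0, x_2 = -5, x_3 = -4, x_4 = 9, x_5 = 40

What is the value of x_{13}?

1656

1st diffs: -5, 1, 13, 31.
2nd diffs: 6, 12, 18.
3rd diffs: 6, 6 (constant).
So x_i = i^3 - 3i^2 - 3i + 5.
Evaluating at i = 13 gives x_{13} = 1656.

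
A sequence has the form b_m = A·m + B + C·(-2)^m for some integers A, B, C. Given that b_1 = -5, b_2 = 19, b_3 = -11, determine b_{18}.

Write the equations: A + B - 2C = -5; 2A + B + 4C = 19; 3A + B - 8C = -11.
Subtracting the first from the second: A + 6C = 24.
Subtracting the second from the third: A - 12C = -30.
Solving: C = 3, A = 6, then B = -5.
Therefore b_{18} = 108 + (-5) + 3·262144 = 786535.

786535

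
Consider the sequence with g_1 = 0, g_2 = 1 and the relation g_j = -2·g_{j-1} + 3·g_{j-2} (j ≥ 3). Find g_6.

Applying the relation repeatedly:
g_3 = -2, g_4 = 7, g_5 = -20, g_6 = 61.
(Characteristic roots are 1 and -3.)

61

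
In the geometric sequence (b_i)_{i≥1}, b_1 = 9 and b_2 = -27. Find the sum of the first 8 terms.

-14760

Common ratio r = -3.
b_i = 9·(-3)^(i-1).
S = 9·((-3)^8 - 1)/(-3 - 1) = 9·(6561 - 1)/(-4) = -14760.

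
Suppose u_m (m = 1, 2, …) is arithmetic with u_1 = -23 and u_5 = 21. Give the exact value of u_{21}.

Common difference d = (21 - (-23)) / (5 - 1) = 11.
u_m = -23 + (m - 1)·11.
u_{21} = -23 + 20·11 = 197.

197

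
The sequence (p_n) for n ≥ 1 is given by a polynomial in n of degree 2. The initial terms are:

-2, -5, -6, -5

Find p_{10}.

1st diffs: -3, -1, 1.
2nd diffs: 2, 2 (constant).
Newton forward-difference form: p_n = -2 + (-3)·C(n-1,1) + 2·C(n-1,2).
At n = 10: n-1 = 9, so p_{10} = -2 - 27 + 72 = 43.

43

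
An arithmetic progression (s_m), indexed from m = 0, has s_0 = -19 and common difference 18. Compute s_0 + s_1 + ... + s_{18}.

2717

s_m = -19 + (m - 0)·18.
s_{18} = 305; S = 19·(-19 + 305)/2 = 2717.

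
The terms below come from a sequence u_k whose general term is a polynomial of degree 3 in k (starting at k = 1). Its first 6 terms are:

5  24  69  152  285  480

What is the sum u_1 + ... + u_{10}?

6545

1st diffs: 19, 45, 83, 133, 195.
2nd diffs: 26, 38, 50, 62.
3rd diffs: 12, 12, 12 (constant).
Newton forward-difference form: u_k = 5 + 19·C(k-1,1) + 26·C(k-1,2) + 12·C(k-1,3).
Continuing: 749, 1104, 1557, 2120.
Summing k = 1..10 (10 terms) gives 6545.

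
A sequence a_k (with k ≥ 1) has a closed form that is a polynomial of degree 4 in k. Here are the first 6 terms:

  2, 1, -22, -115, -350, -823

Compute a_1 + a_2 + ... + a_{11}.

-30591

1st diffs: -1, -23, -93, -235, -473.
2nd diffs: -22, -70, -142, -238.
3rd diffs: -48, -72, -96.
4th diffs: -24, -24 (constant).
Newton forward-difference form: a_k = 2 + (-1)·C(k-1,1) + (-22)·C(k-1,2) + (-48)·C(k-1,3) + (-24)·C(k-1,4).
Continuing: …, -1654, -2987, -4990, -7855, …, a_{11} = -11798.
Summing k = 1..11 (11 terms) gives -30591.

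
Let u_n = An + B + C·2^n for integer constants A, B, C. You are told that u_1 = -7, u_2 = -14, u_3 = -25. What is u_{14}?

Write the equations: A + B + 2C = -7; 2A + B + 4C = -14; 3A + B + 8C = -25.
Subtracting the first from the second: A + 2C = -7.
Subtracting the second from the third: A + 4C = -11.
Solving: C = -2, A = -3, then B = 0.
Hence u_{14} = -3·14 + 0 + (-2)·16384 = -32810.

-32810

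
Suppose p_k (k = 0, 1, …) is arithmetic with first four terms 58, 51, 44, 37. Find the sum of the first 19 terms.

-95

Common difference d = -7.
p_k = 58 + (k - 0)·(-7).
p_{18} = -68; S = 19·(58 + (-68))/2 = -95.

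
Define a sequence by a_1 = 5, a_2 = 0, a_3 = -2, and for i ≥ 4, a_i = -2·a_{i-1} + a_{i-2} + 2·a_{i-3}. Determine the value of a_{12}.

4774

Compute successive terms:
a_4 = 14, a_5 = -30, a_6 = 70, a_7 = -142, a_8 = 294, a_9 = -590, a_{10} = 1190, a_{11} = -2382, a_{12} = 4774.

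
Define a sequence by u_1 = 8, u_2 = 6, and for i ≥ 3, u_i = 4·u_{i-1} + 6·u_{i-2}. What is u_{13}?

Step forward from the initial values:
u_3 = 72, u_4 = 324, u_5 = 1728, …, u_{10} = 6297696, u_{11} = 32510592, u_{12} = 167828544, u_{13} = 866377728.

866377728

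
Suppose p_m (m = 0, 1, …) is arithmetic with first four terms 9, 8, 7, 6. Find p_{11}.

Common difference d = -1.
p_m = 9 + (m - 0)·(-1).
p_{11} = 9 + 11·(-1) = -2.

-2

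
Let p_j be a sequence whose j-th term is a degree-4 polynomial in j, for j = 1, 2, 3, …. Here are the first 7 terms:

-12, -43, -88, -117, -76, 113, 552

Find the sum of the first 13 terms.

1st diffs: -31, -45, -29, 41, 189, 439.
2nd diffs: -14, 16, 70, 148, 250.
3rd diffs: 30, 54, 78, 102.
4th diffs: 24, 24, 24 (constant).
Newton forward-difference form: p_j = -12 + (-31)·C(j-1,1) + (-14)·C(j-1,2) + 30·C(j-1,3) + 24·C(j-1,4).
Continuing: …, 1367, 2708, 4749, 7688, …, p_{13} = 17172.
Summing j = 1..13 (13 terms) gives 45760.

45760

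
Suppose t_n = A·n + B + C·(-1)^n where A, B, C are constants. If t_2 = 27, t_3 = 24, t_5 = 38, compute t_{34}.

The three given values yield: 2A + B + C = 27; 3A + B - C = 24; 5A + B - C = 38.
Subtracting the first from the second: A - 2C = -3.
Subtracting the second from the third: 2A = 14.
Solving: C = 5, A = 7, then B = 8.
Hence t_{34} = 7·34 + 8 + 5·1 = 251.

251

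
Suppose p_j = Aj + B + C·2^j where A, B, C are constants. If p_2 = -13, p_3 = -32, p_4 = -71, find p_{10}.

-5105

At j = 2, 3, 4: 2A + B + 4C = -13; 3A + B + 8C = -32; 4A + B + 16C = -71.
Subtracting the first from the second: A + 4C = -19.
Subtracting the second from the third: A + 8C = -39.
Solving: C = -5, A = 1, then B = 5.
Hence p_{10} = 1·10 + 5 + (-5)·1024 = -5105.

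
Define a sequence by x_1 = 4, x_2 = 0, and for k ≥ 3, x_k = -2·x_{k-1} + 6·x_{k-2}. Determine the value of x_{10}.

Iterate the recurrence:
x_3 = 24  x_4 = -48  x_5 = 240  x_6 = -768  x_7 = 2976  x_8 = -10560  x_9 = 38976  x_{10} = -141312.

-141312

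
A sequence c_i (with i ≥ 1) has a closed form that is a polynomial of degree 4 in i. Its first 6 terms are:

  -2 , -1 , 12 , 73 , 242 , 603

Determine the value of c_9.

4038

1st diffs: 1, 13, 61, 169, 361.
2nd diffs: 12, 48, 108, 192.
3rd diffs: 36, 60, 84.
4th diffs: 24, 24 (constant).
So c_i = i^4 - 4i^3 + 5i^2 - i - 3.
Evaluating at i = 9 gives c_9 = 4038.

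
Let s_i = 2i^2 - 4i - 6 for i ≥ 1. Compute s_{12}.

234

s_{12} = 2·12^2 - 4·12 - 6 = 234.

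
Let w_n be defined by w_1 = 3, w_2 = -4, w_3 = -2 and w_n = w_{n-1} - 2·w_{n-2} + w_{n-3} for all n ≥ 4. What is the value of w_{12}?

w_4 = 9; w_5 = 9; w_6 = -11; w_7 = -20; w_8 = 11; w_9 = 40; w_{10} = -2; w_{11} = -71; w_{12} = -27.

-27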